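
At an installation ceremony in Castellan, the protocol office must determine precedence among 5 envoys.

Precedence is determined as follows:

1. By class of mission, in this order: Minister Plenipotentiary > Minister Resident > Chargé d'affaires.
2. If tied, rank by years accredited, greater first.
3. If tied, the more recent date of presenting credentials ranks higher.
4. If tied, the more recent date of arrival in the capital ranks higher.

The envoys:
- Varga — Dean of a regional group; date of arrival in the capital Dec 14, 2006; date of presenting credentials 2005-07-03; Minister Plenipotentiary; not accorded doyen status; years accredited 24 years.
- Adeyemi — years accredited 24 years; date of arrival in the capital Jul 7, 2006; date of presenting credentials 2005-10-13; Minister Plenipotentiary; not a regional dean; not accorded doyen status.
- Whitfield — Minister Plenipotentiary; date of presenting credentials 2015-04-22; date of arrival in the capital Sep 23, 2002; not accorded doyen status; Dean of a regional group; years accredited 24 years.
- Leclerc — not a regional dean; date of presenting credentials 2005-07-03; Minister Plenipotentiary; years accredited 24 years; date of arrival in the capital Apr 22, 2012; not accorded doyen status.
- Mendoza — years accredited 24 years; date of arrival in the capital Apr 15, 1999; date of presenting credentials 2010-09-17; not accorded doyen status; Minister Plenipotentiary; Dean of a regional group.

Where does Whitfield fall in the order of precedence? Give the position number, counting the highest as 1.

By class of mission: Whitfield, Mendoza, Adeyemi, Leclerc and Varga (Minister Plenipotentiary).
Whitfield, Mendoza, Adeyemi, Leclerc and Varga all have years accredited 24 years, so the next rule applies.
Among Whitfield, Mendoza, Adeyemi, Leclerc and Varga, by date of presenting credentials (later first): Whitfield (2015-04-22) before Mendoza (2010-09-17) before Adeyemi (2005-10-13) before Leclerc and Varga (2005-07-03).
Among Leclerc and Varga, by date of arrival in the capital (later first): Leclerc (Apr 22, 2012) before Varga (Dec 14, 2006).
Order: Whitfield, Mendoza, Adeyemi, Leclerc, Varga. So position 1.

1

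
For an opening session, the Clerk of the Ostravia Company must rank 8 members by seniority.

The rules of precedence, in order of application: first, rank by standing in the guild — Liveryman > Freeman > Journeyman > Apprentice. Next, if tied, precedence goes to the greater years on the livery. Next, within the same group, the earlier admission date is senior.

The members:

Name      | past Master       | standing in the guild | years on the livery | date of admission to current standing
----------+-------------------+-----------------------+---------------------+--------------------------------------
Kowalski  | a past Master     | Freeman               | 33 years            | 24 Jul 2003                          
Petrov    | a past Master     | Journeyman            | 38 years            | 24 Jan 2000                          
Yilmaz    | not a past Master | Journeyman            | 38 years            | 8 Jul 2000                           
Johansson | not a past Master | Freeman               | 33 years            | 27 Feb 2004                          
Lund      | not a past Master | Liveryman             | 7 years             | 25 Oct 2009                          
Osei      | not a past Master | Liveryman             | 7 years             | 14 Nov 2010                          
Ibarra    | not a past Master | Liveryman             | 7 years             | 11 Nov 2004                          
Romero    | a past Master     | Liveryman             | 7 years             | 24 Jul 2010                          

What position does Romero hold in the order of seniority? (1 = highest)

3

By standing in the guild: Ibarra, Lund, Romero and Osei (Liveryman); then Kowalski and Johansson (Freeman); then Petrov and Yilmaz (Journeyman).
Ibarra, Lund, Romero and Osei all have years on the livery 7 years, so the next rule applies.
Among Ibarra, Lund, Romero and Osei, by date of admission to current standing (earlier first): Ibarra (11 Nov 2004) before Lund (25 Oct 2009) before Romero (24 Jul 2010) before Osei (14 Nov 2010).
Kowalski and Johansson both have years on the livery 33 years, so the next rule applies.
Among Kowalski and Johansson, by date of admission to current standing (earlier first): Kowalski (24 Jul 2003) before Johansson (27 Feb 2004).
Petrov and Yilmaz both have years on the livery 38 years, so the next rule applies.
Among Petrov and Yilmaz, by date of admission to current standing (earlier first): Petrov (24 Jan 2000) before Yilmaz (8 Jul 2000).
Order: Ibarra, Lund, Romero, Osei, Kowalski, Johansson, Petrov, Yilmaz. So position 3.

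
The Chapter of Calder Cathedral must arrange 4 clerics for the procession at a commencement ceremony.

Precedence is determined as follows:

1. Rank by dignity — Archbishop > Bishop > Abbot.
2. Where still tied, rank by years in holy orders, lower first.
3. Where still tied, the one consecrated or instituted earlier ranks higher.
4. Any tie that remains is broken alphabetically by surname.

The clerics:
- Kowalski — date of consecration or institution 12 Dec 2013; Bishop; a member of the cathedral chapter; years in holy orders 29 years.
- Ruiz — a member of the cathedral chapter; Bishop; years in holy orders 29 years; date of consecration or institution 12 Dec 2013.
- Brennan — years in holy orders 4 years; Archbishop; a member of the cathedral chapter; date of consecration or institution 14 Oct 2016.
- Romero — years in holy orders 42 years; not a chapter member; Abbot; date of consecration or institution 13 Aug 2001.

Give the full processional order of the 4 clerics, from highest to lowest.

Brennan, Kowalski, Ruiz, Romero

By dignity: Brennan (Archbishop); then Kowalski and Ruiz (Bishop); then Romero (Abbot).
Kowalski and Ruiz both have years in holy orders 29 years, so the next rule applies.
Kowalski and Ruiz both have date of consecration or institution 12 Dec 2013, so the next rule applies.
Among Kowalski and Ruiz, alphabetically by surname: Kowalski before Ruiz.
Full order: Brennan, Kowalski, Ruiz, Romero.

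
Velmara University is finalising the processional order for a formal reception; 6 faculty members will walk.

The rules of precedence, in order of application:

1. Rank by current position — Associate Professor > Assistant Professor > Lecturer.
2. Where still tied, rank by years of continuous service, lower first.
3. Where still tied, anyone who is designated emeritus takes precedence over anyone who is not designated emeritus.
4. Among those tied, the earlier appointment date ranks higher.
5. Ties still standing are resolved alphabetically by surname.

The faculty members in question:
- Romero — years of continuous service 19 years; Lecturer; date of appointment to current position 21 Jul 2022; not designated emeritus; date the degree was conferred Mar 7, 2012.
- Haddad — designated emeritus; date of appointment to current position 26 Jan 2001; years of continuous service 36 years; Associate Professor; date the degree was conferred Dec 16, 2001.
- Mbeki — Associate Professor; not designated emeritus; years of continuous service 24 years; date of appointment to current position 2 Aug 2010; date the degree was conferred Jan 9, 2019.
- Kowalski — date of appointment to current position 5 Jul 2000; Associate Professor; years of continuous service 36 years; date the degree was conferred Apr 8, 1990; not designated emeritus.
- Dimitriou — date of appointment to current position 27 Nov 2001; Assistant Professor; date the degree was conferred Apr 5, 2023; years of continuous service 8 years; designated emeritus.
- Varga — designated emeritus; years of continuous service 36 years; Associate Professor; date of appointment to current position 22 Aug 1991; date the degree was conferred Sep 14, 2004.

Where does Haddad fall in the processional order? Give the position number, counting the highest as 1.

By current position: Mbeki, Varga, Haddad and Kowalski (Associate Professor); then Dimitriou (Assistant Professor); then Romero (Lecturer).
Among Mbeki, Varga, Haddad and Kowalski, by years of continuous service (lower first): Mbeki (24 years) before Varga, Haddad and Kowalski (36 years).
Among Varga, Haddad and Kowalski, designated emeritus before not designated emeritus: Varga and Haddad (designated emeritus) before Kowalski (not designated emeritus).
Among Varga and Haddad, by date of appointment to current position (earlier first): Varga (22 Aug 1991) before Haddad (26 Jan 2001).
Order: Mbeki, Varga, Haddad, Kowalski, Dimitriou, Romero. So position 3.

3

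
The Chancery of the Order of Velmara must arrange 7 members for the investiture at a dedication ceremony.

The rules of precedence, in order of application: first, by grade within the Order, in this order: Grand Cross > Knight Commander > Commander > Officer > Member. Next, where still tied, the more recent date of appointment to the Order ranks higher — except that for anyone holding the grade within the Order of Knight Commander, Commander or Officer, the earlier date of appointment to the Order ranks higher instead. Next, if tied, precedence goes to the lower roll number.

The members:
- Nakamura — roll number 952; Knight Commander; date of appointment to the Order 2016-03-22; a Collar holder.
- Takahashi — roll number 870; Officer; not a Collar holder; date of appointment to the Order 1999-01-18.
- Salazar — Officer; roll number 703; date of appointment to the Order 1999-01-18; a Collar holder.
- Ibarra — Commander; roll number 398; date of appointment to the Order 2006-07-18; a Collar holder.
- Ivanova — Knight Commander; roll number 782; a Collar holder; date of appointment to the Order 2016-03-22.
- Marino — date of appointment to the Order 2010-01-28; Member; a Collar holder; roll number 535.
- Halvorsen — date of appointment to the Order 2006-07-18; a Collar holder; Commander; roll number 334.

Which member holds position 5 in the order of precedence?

By grade within the Order: Ivanova and Nakamura (Knight Commander); then Halvorsen and Ibarra (Commander); then Salazar and Takahashi (Officer); then Marino (Member).
Ivanova and Nakamura both have date of appointment to the Order 2016-03-22, so the next rule applies.
Among Ivanova and Nakamura, by roll number (lower first): Ivanova (782) before Nakamura (952).
Halvorsen and Ibarra both have date of appointment to the Order 2006-07-18, so the next rule applies.
Among Halvorsen and Ibarra, by roll number (lower first): Halvorsen (334) before Ibarra (398).
Salazar and Takahashi both have date of appointment to the Order 1999-01-18, so the next rule applies.
Among Salazar and Takahashi, by roll number (lower first): Salazar (703) before Takahashi (870).
Order: Ivanova, Nakamura, Halvorsen, Ibarra, Salazar, Takahashi, Marino.

Salazar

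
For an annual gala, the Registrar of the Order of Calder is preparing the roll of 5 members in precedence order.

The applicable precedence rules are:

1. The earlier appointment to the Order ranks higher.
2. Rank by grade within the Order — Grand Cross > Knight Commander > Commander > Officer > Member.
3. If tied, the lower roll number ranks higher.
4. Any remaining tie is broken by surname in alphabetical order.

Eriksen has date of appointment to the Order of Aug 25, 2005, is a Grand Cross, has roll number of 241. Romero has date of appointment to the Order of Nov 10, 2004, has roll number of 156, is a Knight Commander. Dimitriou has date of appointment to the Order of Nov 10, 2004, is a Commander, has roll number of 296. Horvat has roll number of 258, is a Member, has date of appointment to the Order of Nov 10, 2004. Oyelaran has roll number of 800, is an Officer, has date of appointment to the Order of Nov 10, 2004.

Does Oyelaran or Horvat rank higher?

By date of appointment to the Order (earlier first): Romero, Dimitriou, Oyelaran and Horvat (each Nov 10, 2004); then Eriksen (Aug 25, 2005).
Among Romero, Dimitriou, Oyelaran and Horvat, by grade within the Order: Romero (Knight Commander) before Dimitriou (Commander) before Oyelaran (Officer) before Horvat (Member).
So Oyelaran takes precedence.

Oyelaran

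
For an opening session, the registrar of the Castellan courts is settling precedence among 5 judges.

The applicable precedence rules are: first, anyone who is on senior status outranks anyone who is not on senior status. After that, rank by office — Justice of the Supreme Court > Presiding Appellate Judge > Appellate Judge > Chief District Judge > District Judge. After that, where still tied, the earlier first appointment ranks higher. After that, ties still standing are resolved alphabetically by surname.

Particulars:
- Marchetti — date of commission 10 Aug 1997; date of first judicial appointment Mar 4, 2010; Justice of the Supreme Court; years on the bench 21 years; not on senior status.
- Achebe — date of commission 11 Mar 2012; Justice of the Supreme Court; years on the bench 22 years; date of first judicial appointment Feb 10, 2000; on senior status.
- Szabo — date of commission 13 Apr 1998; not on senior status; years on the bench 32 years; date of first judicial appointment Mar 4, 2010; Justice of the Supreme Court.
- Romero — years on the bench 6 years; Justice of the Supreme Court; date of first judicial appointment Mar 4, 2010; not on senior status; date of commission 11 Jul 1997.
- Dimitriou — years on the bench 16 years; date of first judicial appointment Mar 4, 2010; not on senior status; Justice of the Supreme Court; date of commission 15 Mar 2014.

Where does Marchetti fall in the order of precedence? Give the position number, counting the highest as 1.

3

By the first rule: Achebe (on senior status); then Dimitriou, Marchetti, Romero and Szabo (each not on senior status).
Dimitriou, Marchetti, Romero and Szabo are each Justice of the Supreme Court, so the next rule applies.
Dimitriou, Marchetti, Romero and Szabo all have date of first judicial appointment Mar 4, 2010, so the next rule applies.
Among Dimitriou, Marchetti, Romero and Szabo, alphabetically by surname: Dimitriou before Marchetti before Romero before Szabo.
Order: Achebe, Dimitriou, Marchetti, Romero, Szabo. So position 3.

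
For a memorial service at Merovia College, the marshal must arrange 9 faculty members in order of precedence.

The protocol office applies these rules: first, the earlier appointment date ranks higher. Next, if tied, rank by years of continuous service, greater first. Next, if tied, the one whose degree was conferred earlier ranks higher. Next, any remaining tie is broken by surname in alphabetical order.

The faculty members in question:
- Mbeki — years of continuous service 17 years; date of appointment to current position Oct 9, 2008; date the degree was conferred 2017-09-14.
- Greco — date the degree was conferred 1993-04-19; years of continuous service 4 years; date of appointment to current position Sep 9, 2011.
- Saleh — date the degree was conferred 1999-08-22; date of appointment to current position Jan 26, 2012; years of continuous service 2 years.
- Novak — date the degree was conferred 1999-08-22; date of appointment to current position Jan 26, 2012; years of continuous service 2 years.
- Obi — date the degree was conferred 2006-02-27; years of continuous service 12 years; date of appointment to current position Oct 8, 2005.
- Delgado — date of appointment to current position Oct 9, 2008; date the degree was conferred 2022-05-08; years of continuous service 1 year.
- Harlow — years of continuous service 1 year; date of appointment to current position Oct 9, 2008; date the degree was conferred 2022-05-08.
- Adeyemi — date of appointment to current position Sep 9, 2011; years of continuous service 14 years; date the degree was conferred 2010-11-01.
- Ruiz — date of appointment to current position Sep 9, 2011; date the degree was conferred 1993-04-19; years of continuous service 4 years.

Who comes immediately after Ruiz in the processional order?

Novak

By date of appointment to current position (earlier first): Obi (Oct 8, 2005); then Mbeki, Delgado and Harlow (each Oct 9, 2008); then Adeyemi, Greco and Ruiz (each Sep 9, 2011); then Novak and Saleh (both Jan 26, 2012).
Among Mbeki, Delgado and Harlow, by years of continuous service (higher first): Mbeki (17 years) before Delgado and Harlow (1 year).
Delgado and Harlow both have date the degree was conferred 2022-05-08, so the next rule applies.
Among Delgado and Harlow, alphabetically by surname: Delgado before Harlow.
Among Adeyemi, Greco and Ruiz, by years of continuous service (higher first): Adeyemi (14 years) before Greco and Ruiz (4 years).
Greco and Ruiz both have date the degree was conferred 1993-04-19, so the next rule applies.
Among Greco and Ruiz, alphabetically by surname: Greco before Ruiz.
Novak and Saleh both have years of continuous service 2 years, so the next rule applies.
Novak and Saleh both have date the degree was conferred 1999-08-22, so the next rule applies.
Among Novak and Saleh, alphabetically by surname: Novak before Saleh.
Order: Obi, Mbeki, Delgado, Harlow, Adeyemi, Greco, Ruiz, Novak, Saleh.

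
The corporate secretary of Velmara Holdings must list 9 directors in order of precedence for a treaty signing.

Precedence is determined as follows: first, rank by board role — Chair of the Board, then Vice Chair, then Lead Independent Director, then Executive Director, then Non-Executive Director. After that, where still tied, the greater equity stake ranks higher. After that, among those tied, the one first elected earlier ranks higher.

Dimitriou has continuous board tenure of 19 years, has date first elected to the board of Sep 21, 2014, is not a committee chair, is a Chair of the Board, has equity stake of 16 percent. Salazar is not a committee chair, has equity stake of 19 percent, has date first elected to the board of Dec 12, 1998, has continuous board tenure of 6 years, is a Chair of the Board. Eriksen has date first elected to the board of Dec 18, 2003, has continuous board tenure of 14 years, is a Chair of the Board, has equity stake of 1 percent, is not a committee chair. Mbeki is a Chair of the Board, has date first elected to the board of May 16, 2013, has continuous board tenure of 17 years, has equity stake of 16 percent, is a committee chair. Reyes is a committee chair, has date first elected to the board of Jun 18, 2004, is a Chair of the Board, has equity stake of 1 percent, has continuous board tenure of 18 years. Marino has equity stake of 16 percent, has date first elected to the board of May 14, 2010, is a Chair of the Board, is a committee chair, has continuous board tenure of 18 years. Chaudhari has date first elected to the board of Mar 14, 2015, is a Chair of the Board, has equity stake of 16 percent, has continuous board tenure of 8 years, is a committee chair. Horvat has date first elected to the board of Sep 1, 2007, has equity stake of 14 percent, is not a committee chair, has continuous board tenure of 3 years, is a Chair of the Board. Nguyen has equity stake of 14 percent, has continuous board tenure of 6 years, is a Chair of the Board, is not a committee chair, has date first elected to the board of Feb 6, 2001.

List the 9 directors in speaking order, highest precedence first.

Salazar, Marino, Mbeki, Dimitriou, Chaudhari, Nguyen, Horvat, Eriksen, Reyes

By board role: Salazar, Marino, Mbeki, Dimitriou, Chaudhari, Nguyen, Horvat, Eriksen and Reyes (Chair of the Board).
Among Salazar, Marino, Mbeki, Dimitriou, Chaudhari, Nguyen, Horvat, Eriksen and Reyes, by equity stake (higher first): Salazar (19 percent) before Marino, Mbeki, Dimitriou and Chaudhari (16 percent) before Nguyen and Horvat (14 percent) before Eriksen and Reyes (1 percent).
Among Marino, Mbeki, Dimitriou and Chaudhari, by date first elected to the board (earlier first): Marino (May 14, 2010) before Mbeki (May 16, 2013) before Dimitriou (Sep 21, 2014) before Chaudhari (Mar 14, 2015).
Among Nguyen and Horvat, by date first elected to the board (earlier first): Nguyen (Feb 6, 2001) before Horvat (Sep 1, 2007).
Among Eriksen and Reyes, by date first elected to the board (earlier first): Eriksen (Dec 18, 2003) before Reyes (Jun 18, 2004).
Full order: Salazar, Marino, Mbeki, Dimitriou, Chaudhari, Nguyen, Horvat, Eriksen, Reyes.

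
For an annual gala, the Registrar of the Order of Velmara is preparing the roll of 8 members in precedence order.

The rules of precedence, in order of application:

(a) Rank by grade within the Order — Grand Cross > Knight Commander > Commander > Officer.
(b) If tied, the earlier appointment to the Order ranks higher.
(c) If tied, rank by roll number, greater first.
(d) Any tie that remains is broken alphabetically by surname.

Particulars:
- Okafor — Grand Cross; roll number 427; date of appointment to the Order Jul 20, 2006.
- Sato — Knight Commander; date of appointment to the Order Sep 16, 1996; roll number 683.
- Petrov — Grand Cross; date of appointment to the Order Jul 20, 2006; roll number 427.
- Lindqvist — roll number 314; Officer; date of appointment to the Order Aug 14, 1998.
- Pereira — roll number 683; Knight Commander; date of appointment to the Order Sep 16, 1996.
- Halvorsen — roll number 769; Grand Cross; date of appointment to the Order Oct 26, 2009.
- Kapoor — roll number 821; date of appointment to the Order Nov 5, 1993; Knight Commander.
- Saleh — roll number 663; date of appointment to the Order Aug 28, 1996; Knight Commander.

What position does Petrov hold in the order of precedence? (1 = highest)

By grade within the Order: Okafor, Petrov and Halvorsen (Grand Cross); then Kapoor, Saleh, Pereira and Sato (Knight Commander); then Lindqvist (Officer).
Among Okafor, Petrov and Halvorsen, by date of appointment to the Order (earlier first): Okafor and Petrov (Jul 20, 2006) before Halvorsen (Oct 26, 2009).
Okafor and Petrov both have roll number 427, so the next rule applies.
Among Okafor and Petrov, alphabetically by surname: Okafor before Petrov.
Among Kapoor, Saleh, Pereira and Sato, by date of appointment to the Order (earlier first): Kapoor (Nov 5, 1993) before Saleh (Aug 28, 1996) before Pereira and Sato (Sep 16, 1996).
Pereira and Sato both have roll number 683, so the next rule applies.
Among Pereira and Sato, alphabetically by surname: Pereira before Sato.
Order: Okafor, Petrov, Halvorsen, Kapoor, Saleh, Pereira, Sato, Lindqvist. So position 2.

2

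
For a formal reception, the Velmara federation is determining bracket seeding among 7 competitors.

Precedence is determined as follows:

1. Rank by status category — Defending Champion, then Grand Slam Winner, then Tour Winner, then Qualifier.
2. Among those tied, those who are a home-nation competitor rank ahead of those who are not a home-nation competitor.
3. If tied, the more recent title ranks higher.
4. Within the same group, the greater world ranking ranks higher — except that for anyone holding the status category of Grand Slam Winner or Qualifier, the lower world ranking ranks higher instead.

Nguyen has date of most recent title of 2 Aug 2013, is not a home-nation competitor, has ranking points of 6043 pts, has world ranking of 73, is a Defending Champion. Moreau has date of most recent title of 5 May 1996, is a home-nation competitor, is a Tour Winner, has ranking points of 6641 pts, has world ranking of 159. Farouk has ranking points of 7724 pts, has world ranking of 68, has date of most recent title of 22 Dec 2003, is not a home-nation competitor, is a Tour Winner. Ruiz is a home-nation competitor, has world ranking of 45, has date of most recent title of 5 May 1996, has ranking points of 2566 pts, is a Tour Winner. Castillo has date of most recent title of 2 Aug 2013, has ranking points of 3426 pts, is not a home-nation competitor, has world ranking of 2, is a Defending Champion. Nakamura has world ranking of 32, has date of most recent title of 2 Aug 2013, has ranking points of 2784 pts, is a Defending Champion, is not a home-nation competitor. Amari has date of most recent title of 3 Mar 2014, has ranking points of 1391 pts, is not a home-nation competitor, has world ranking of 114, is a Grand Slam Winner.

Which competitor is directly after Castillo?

By status category: Nguyen, Nakamura and Castillo (Defending Champion); then Amari (Grand Slam Winner); then Moreau, Ruiz and Farouk (Tour Winner).
Nguyen, Nakamura and Castillo are each not a home-nation competitor, so the next rule applies.
Nguyen, Nakamura and Castillo all have date of most recent title 2 Aug 2013, so the next rule applies.
Among Nguyen, Nakamura and Castillo, by world ranking (higher first): Nguyen (73) before Nakamura (32) before Castillo (2).
Among Moreau, Ruiz and Farouk, a home-nation competitor before not a home-nation competitor: Moreau and Ruiz (a home-nation competitor) before Farouk (not a home-nation competitor).
Moreau and Ruiz both have date of most recent title 5 May 1996, so the next rule applies.
Among Moreau and Ruiz, by world ranking (higher first): Moreau (159) before Ruiz (45).
Order: Nguyen, Nakamura, Castillo, Amari, Moreau, Ruiz, Farouk.

Amari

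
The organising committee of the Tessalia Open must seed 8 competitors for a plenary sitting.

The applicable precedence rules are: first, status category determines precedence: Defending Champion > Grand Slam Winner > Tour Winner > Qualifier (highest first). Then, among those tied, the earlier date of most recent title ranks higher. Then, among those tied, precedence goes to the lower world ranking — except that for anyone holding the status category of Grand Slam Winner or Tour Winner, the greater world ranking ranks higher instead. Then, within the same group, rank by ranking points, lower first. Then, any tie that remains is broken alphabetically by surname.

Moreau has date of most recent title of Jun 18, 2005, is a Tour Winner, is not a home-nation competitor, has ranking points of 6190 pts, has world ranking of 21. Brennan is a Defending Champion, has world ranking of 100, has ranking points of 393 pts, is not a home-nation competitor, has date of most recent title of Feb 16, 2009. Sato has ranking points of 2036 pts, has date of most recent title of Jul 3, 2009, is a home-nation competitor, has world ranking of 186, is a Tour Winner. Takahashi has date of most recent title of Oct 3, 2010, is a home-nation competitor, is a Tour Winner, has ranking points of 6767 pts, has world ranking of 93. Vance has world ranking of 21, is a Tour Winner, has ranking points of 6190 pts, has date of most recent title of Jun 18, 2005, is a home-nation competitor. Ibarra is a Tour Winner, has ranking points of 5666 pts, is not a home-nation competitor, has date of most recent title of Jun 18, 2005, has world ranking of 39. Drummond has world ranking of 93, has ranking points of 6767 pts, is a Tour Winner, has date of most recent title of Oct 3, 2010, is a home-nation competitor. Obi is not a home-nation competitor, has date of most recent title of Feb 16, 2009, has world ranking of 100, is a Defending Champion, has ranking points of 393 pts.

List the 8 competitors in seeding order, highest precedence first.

Brennan, Obi, Ibarra, Moreau, Vance, Sato, Drummond, Takahashi

By status category: Brennan and Obi (Defending Champion); then Ibarra, Moreau, Vance, Sato, Drummond and Takahashi (Tour Winner).
Brennan and Obi both have date of most recent title Feb 16, 2009, so the next rule applies.
Brennan and Obi both have world ranking 100, so the next rule applies.
Brennan and Obi both have ranking points 393 pts, so the next rule applies.
Among Brennan and Obi, alphabetically by surname: Brennan before Obi.
Among Ibarra, Moreau, Vance, Sato, Drummond and Takahashi, by date of most recent title (earlier first): Ibarra, Moreau and Vance (Jun 18, 2005) before Sato (Jul 3, 2009) before Drummond and Takahashi (Oct 3, 2010).
Among Ibarra, Moreau and Vance, by world ranking (higher first) (reversed rule for this group): Ibarra (39) before Moreau and Vance (21).
Moreau and Vance both have ranking points 6190 pts, so the next rule applies.
Among Moreau and Vance, alphabetically by surname: Moreau before Vance.
Drummond and Takahashi both have world ranking 93, so the next rule applies.
Drummond and Takahashi both have ranking points 6767 pts, so the next rule applies.
Among Drummond and Takahashi, alphabetically by surname: Drummond before Takahashi.
Full order: Brennan, Obi, Ibarra, Moreau, Vance, Sato, Drummond, Takahashi.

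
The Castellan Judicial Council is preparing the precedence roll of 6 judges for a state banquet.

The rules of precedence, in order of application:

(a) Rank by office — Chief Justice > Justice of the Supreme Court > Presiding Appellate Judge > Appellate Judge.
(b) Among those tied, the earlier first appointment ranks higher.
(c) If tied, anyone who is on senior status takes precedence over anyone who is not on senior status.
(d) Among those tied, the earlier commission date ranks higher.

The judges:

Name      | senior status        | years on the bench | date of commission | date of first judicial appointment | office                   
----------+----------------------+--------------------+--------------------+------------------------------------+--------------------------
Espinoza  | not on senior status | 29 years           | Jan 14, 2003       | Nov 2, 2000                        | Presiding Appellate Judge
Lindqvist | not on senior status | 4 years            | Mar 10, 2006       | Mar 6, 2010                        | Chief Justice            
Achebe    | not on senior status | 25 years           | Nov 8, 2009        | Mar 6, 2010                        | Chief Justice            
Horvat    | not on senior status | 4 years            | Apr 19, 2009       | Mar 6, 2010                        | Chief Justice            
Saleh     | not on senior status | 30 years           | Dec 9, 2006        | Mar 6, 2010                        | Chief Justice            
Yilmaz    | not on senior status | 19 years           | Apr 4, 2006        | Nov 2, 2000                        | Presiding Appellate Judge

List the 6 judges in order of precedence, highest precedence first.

Lindqvist, Saleh, Horvat, Achebe, Espinoza, Yilmaz

By office: Lindqvist, Saleh, Horvat and Achebe (Chief Justice); then Espinoza and Yilmaz (Presiding Appellate Judge).
Lindqvist, Saleh, Horvat and Achebe all have date of first judicial appointment Mar 6, 2010, so the next rule applies.
Lindqvist, Saleh, Horvat and Achebe are each not on senior status, so the next rule applies.
Among Lindqvist, Saleh, Horvat and Achebe, by date of commission (earlier first): Lindqvist (Mar 10, 2006) before Saleh (Dec 9, 2006) before Horvat (Apr 19, 2009) before Achebe (Nov 8, 2009).
Espinoza and Yilmaz both have date of first judicial appointment Nov 2, 2000, so the next rule applies.
Espinoza and Yilmaz are each not on senior status, so the next rule applies.
Among Espinoza and Yilmaz, by date of commission (earlier first): Espinoza (Jan 14, 2003) before Yilmaz (Apr 4, 2006).
Full order: Lindqvist, Saleh, Horvat, Achebe, Espinoza, Yilmaz.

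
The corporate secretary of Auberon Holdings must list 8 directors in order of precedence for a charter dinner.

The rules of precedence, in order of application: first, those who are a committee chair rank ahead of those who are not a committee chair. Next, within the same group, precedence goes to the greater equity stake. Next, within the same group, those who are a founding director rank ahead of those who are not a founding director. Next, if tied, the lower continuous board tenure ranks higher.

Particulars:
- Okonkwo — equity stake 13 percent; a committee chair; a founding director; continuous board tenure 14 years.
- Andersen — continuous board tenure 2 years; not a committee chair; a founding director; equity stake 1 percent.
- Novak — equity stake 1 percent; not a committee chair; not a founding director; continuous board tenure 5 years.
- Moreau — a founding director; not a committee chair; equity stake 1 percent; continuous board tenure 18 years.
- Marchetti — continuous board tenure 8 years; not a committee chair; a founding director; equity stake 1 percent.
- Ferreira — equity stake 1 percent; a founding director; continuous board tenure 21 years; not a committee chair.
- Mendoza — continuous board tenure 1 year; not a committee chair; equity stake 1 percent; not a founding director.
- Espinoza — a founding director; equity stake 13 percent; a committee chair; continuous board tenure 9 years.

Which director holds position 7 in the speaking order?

By the first rule: Espinoza and Okonkwo (both a committee chair); then Andersen, Marchetti, Moreau, Ferreira, Mendoza and Novak (each not a committee chair).
Espinoza and Okonkwo both have equity stake 13 percent, so the next rule applies.
Espinoza and Okonkwo are each a founding director, so the next rule applies.
Among Espinoza and Okonkwo, by continuous board tenure (lower first): Espinoza (9 years) before Okonkwo (14 years).
Andersen, Marchetti, Moreau, Ferreira, Mendoza and Novak all have equity stake 1 percent, so the next rule applies.
Among Andersen, Marchetti, Moreau, Ferreira, Mendoza and Novak, a founding director before not a founding director: Andersen, Marchetti, Moreau and Ferreira (a founding director) before Mendoza and Novak (not a founding director).
Among Andersen, Marchetti, Moreau and Ferreira, by continuous board tenure (lower first): Andersen (2 years) before Marchetti (8 years) before Moreau (18 years) before Ferreira (21 years).
Among Mendoza and Novak, by continuous board tenure (lower first): Mendoza (1 year) before Novak (5 years).
Order: Espinoza, Okonkwo, Andersen, Marchetti, Moreau, Ferreira, Mendoza, Novak.

Mendoza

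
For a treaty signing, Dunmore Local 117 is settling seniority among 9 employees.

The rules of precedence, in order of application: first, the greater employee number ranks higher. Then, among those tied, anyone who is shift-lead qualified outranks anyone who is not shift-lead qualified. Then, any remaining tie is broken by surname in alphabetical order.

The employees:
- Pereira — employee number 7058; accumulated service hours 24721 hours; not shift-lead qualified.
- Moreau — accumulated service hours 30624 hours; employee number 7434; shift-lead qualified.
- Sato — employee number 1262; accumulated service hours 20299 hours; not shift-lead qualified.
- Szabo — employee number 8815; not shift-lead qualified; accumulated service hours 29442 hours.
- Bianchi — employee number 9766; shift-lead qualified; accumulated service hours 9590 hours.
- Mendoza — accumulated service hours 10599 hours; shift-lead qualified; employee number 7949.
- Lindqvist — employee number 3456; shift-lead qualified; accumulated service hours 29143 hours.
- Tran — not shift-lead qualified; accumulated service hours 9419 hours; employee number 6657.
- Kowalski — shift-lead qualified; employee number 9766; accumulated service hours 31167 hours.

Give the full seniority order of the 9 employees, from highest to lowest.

Bianchi, Kowalski, Szabo, Mendoza, Moreau, Pereira, Tran, Lindqvist, Sato

By employee number (higher first): Bianchi and Kowalski (both 9766); then Szabo (8815); then Mendoza (7949); then Moreau (7434); then Pereira (7058); then Tran (6657); then Lindqvist (3456); then Sato (1262).
Bianchi and Kowalski are each shift-lead qualified, so the next rule applies.
Among Bianchi and Kowalski, alphabetically by surname: Bianchi before Kowalski.
Full order: Bianchi, Kowalski, Szabo, Mendoza, Moreau, Pereira, Tran, Lindqvist, Sato.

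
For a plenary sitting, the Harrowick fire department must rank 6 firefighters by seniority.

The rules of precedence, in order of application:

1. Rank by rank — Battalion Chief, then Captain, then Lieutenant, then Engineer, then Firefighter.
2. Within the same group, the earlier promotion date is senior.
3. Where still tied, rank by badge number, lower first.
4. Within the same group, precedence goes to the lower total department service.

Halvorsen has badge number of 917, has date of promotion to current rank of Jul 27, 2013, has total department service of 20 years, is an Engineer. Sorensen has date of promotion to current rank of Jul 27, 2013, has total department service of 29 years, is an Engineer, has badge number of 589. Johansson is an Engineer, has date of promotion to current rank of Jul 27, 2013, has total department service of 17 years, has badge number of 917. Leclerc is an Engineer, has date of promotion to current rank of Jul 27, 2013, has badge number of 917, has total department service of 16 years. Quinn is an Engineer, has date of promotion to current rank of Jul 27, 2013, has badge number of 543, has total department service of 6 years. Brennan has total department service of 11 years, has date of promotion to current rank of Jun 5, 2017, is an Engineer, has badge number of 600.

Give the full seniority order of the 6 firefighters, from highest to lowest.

By rank: Quinn, Sorensen, Leclerc, Johansson, Halvorsen and Brennan (Engineer).
Among Quinn, Sorensen, Leclerc, Johansson, Halvorsen and Brennan, by date of promotion to current rank (earlier first): Quinn, Sorensen, Leclerc, Johansson and Halvorsen (Jul 27, 2013) before Brennan (Jun 5, 2017).
Among Quinn, Sorensen, Leclerc, Johansson and Halvorsen, by badge number (lower first): Quinn (543) before Sorensen (589) before Leclerc, Johansson and Halvorsen (917).
Among Leclerc, Johansson and Halvorsen, by total department service (lower first): Leclerc (16 years) before Johansson (17 years) before Halvorsen (20 years).
Full order: Quinn, Sorensen, Leclerc, Johansson, Halvorsen, Brennan.

Quinn, Sorensen, Leclerc, Johansson, Halvorsen, Brennan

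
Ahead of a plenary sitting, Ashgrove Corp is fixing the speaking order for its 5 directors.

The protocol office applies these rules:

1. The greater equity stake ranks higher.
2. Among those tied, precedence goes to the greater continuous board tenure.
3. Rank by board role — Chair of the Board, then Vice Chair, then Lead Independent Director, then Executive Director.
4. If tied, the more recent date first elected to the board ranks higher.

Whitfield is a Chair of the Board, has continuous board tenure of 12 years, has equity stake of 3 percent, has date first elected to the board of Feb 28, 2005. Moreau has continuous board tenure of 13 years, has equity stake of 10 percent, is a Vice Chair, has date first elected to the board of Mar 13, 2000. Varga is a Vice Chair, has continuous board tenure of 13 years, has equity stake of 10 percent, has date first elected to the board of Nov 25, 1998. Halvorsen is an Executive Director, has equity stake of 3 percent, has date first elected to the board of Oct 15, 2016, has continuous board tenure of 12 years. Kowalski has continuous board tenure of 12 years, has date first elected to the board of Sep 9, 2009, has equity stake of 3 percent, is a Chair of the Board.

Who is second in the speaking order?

Varga

By equity stake (higher first): Moreau and Varga (both 10 percent); then Kowalski, Whitfield and Halvorsen (each 3 percent).
Moreau and Varga both have continuous board tenure 13 years, so the next rule applies.
Moreau and Varga are each Vice Chair, so the next rule applies.
Among Moreau and Varga, by date first elected to the board (later first): Moreau (Mar 13, 2000) before Varga (Nov 25, 1998).
Kowalski, Whitfield and Halvorsen all have continuous board tenure 12 years, so the next rule applies.
Among Kowalski, Whitfield and Halvorsen, by board role: Kowalski and Whitfield (Chair of the Board) before Halvorsen (Executive Director).
Among Kowalski and Whitfield, by date first elected to the board (later first): Kowalski (Sep 9, 2009) before Whitfield (Feb 28, 2005).
Order: Moreau, Varga, Kowalski, Whitfield, Halvorsen.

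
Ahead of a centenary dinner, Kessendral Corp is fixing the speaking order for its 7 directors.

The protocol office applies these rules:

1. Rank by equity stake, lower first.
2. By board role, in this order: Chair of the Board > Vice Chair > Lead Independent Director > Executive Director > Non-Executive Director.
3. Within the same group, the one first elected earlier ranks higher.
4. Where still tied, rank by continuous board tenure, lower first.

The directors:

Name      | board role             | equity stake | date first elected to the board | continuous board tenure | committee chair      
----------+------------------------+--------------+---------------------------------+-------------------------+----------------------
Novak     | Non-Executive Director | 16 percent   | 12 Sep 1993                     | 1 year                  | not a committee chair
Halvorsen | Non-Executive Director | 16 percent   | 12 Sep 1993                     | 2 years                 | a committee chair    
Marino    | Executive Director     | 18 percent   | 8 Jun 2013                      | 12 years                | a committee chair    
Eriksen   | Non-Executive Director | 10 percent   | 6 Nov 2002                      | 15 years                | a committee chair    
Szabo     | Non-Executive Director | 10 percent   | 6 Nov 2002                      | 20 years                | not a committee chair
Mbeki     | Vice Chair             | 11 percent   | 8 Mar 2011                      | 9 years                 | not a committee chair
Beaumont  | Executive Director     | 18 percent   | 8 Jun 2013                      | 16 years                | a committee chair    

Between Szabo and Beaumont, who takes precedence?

Szabo

By equity stake (lower first): Eriksen and Szabo (both 10 percent); then Mbeki (11 percent); then Novak and Halvorsen (both 16 percent); then Marino and Beaumont (both 18 percent).
Eriksen and Szabo are each Non-Executive Director, so the next rule applies.
Eriksen and Szabo both have date first elected to the board 6 Nov 2002, so the next rule applies.
Among Eriksen and Szabo, by continuous board tenure (lower first): Eriksen (15 years) before Szabo (20 years).
Novak and Halvorsen are each Non-Executive Director, so the next rule applies.
Novak and Halvorsen both have date first elected to the board 12 Sep 1993, so the next rule applies.
Among Novak and Halvorsen, by continuous board tenure (lower first): Novak (1 year) before Halvorsen (2 years).
Marino and Beaumont are each Executive Director, so the next rule applies.
Marino and Beaumont both have date first elected to the board 8 Jun 2013, so the next rule applies.
Among Marino and Beaumont, by continuous board tenure (lower first): Marino (12 years) before Beaumont (16 years).
So Szabo takes precedence.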